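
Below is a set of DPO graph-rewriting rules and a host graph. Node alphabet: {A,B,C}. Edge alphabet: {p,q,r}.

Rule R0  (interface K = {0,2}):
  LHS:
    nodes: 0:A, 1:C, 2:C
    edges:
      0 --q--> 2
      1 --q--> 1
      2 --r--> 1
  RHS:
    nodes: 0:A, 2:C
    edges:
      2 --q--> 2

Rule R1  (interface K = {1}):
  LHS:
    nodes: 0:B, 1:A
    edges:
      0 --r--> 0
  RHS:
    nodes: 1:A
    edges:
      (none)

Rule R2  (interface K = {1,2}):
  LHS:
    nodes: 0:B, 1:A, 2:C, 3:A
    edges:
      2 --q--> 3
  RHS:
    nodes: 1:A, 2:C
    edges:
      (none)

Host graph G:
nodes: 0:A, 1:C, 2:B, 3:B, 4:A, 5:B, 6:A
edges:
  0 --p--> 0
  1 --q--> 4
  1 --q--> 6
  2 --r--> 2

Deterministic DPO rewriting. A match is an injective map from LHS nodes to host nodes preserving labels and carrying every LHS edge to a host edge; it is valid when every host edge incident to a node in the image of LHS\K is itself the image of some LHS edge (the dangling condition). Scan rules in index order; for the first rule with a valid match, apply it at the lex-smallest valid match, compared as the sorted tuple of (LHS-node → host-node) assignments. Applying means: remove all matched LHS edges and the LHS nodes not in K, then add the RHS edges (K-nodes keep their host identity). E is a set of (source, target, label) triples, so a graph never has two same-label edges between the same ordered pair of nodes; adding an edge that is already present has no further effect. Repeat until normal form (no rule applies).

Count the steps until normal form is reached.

initial: |V|=7 |E|=4  E = 0-p->0 1-q->4 1-q->6 2-r->2
step 1: apply R1 at {0↦2, 1↦0}  → |V|=6 |E|=3  E = 0-p->0 1-q->4 1-q->6
step 2: apply R2 at {0↦3, 1↦0, 2↦1, 3↦4}  → |V|=4 |E|=2  E = 0-p->0 1-q->6
step 3: apply R2 at {0↦5, 1↦0, 2↦1, 3↦6}  → |V|=2 |E|=1  E = 0-p->0
final graph: no rule applies after step 3

Answer: 3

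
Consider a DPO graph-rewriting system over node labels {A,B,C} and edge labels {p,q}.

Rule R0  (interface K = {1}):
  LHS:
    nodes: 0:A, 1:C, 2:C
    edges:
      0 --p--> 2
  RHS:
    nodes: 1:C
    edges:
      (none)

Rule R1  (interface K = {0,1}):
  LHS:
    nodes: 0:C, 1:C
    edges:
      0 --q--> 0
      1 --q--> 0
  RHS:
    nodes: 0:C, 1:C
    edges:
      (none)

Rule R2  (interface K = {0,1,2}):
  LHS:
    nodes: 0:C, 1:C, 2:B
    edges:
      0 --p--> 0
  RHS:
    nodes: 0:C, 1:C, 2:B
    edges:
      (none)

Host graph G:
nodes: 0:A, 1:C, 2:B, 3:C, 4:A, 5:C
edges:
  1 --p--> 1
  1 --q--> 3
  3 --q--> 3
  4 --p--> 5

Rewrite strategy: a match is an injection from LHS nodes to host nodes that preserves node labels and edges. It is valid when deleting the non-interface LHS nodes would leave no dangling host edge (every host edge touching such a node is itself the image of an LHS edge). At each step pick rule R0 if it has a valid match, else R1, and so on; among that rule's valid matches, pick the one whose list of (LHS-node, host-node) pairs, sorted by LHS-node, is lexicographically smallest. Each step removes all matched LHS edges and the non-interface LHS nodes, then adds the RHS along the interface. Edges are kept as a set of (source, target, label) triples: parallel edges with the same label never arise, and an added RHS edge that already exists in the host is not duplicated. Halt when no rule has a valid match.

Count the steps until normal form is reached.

Answer: 3

Derivation:
initial: |V|=6 |E|=4  E = 1-p->1 1-q->3 3-q->3 4-p->5
step 1: apply R0 at {0↦4, 1↦1, 2↦5}  → |V|=4 |E|=3  E = 1-p->1 1-q->3 3-q->3
step 2: apply R1 at {0↦3, 1↦1}  → |V|=4 |E|=1  E = 1-p->1
step 3: apply R2 at {0↦1, 1↦3, 2↦2}  → |V|=4 |E|=0  E = ∅
final graph: no rule applies after step 3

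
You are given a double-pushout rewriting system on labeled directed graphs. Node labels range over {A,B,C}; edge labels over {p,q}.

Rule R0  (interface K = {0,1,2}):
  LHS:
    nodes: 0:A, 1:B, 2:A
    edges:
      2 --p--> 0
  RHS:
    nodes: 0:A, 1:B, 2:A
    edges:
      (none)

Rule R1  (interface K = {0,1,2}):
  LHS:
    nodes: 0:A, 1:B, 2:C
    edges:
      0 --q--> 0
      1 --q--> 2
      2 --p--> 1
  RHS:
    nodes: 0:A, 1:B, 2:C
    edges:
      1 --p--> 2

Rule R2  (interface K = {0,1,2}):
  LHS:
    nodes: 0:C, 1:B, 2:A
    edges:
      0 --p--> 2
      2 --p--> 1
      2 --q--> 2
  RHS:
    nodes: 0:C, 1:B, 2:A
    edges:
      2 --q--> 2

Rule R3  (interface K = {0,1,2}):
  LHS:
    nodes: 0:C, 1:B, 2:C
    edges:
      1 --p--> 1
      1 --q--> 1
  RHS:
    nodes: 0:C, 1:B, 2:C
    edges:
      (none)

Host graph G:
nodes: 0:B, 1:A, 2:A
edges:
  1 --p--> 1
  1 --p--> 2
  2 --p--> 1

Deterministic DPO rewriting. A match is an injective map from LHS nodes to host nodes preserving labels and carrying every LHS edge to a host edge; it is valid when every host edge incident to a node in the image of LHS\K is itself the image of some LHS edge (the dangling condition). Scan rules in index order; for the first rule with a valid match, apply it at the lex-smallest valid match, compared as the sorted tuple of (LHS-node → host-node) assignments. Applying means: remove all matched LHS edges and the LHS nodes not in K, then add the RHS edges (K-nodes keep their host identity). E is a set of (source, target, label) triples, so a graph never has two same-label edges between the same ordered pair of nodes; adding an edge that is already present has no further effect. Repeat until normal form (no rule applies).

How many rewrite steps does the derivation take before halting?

initial: |V|=3 |E|=3  E = 1-p->1 1-p->2 2-p->1
step 1: apply R0 at {0↦1, 1↦0, 2↦2}  → |V|=3 |E|=2  E = 1-p->1 1-p->2
step 2: apply R0 at {0↦2, 1↦0, 2↦1}  → |V|=3 |E|=1  E = 1-p->1
normal form: no rule applies after step 2

Answer: 2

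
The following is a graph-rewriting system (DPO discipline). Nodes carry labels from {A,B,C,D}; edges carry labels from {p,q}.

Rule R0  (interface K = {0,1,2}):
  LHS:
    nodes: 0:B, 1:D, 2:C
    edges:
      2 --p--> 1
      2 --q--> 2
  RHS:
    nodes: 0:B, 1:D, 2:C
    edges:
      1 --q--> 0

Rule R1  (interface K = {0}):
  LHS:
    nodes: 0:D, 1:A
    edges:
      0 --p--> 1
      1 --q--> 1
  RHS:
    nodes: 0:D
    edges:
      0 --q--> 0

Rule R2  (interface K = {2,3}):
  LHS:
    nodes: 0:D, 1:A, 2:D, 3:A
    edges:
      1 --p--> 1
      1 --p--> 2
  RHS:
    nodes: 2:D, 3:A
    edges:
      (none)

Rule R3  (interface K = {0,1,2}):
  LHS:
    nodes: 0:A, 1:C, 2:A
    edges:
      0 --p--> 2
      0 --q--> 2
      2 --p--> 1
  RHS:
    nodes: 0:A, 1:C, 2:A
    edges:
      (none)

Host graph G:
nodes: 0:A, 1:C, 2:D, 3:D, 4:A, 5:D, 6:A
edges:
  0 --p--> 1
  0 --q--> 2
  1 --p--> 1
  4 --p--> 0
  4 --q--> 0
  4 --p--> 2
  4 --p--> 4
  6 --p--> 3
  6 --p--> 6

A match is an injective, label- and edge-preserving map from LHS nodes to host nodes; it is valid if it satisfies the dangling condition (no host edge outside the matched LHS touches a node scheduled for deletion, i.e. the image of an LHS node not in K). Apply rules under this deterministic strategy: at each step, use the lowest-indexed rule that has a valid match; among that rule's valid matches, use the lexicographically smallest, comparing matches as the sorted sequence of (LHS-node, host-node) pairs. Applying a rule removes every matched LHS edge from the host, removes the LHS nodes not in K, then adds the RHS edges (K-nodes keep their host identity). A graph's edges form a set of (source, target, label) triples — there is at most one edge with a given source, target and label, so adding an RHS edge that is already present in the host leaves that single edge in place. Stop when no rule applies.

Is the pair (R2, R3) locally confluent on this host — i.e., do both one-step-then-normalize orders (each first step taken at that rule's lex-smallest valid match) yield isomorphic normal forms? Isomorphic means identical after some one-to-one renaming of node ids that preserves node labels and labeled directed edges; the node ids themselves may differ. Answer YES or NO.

Answer: NO

Derivation:
branch R2-first: apply at {0↦5, 1↦6, 2↦3, 3↦0} → |E|=7, then 2 more step(s) → NF |V|=3 |E|=2 V={0:A, 1:C, 2:D} E=0-q->2 1-p->1
branch R3-first: apply at {0↦4, 1↦1, 2↦0} → |E|=6, then 1 more step(s) → NF |V|=5 |E|=4 V={0:A, 1:C, 2:D, 3:D, 6:A} E=0-q->2 1-p->1 6-p->3 6-p->6
graphs not isomorphic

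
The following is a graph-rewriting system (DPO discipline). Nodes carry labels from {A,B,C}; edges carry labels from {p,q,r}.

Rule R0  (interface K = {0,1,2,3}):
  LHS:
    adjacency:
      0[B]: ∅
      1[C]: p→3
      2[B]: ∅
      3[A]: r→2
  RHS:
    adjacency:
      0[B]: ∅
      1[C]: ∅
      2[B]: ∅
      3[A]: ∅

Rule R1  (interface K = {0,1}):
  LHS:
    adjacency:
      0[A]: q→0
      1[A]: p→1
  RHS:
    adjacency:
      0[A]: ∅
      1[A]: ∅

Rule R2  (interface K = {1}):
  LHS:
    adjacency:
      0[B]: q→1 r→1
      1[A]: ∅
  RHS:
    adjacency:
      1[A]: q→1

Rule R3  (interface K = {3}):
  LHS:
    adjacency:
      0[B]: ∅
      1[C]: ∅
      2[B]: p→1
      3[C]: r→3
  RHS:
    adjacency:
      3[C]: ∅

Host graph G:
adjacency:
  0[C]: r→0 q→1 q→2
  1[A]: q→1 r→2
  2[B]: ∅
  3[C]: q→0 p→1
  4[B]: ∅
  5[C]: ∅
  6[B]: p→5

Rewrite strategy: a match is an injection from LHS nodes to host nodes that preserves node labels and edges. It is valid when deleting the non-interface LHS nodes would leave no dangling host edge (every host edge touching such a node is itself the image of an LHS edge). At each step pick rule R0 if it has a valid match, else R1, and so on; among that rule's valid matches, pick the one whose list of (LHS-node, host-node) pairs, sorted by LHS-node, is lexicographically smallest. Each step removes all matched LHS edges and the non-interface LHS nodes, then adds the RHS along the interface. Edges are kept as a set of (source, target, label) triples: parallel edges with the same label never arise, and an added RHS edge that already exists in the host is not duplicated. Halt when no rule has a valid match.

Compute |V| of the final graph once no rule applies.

Answer: 4

Steps:
start.  V:7 E:8  edges: 0-r->0 0-q->1 0-q->2 1-q->1 1-r->2 3-q->0 3-p->1 6-p->5
1. fire R0 via {0↦4, 1↦3, 2↦2, 3↦1}  →  V:7 E:6  edges: 0-r->0 0-q->1 0-q->2 1-q->1 3-q->0 6-p->5
2. fire R3 via {0↦4, 1↦5, 2↦6, 3↦0}  →  V:4 E:4  edges: 0-q->1 0-q->2 1-q->1 3-q->0
final graph: no rule applies after step 2
NF nodes: {0:C, 1:A, 2:B, 3:C}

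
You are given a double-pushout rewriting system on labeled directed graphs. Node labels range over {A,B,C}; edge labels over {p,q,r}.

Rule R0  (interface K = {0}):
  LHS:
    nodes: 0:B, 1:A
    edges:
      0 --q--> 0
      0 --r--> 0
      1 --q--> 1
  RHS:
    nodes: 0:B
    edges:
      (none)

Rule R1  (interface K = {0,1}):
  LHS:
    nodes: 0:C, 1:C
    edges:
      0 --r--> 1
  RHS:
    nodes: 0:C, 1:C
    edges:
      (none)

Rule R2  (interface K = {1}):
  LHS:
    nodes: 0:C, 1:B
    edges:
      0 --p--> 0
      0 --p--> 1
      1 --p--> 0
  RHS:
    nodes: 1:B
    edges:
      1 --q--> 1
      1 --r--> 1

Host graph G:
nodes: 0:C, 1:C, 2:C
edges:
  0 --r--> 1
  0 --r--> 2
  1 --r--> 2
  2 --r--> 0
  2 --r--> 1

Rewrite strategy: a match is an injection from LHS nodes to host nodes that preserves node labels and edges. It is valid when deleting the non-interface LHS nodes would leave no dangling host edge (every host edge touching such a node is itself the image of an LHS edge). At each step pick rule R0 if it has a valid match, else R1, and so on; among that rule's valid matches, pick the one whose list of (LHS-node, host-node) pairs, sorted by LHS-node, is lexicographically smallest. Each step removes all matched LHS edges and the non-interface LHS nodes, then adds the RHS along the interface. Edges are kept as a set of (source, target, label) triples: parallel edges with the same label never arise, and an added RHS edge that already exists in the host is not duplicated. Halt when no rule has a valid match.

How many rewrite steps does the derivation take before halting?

start.  V:3 E:5  edges: 0-r->1 0-r->2 1-r->2 2-r->0 2-r->1
1. fire R1 via {0↦0, 1↦1}  →  V:3 E:4  edges: 0-r->2 1-r->2 2-r->0 2-r->1
2. fire R1 via {0↦0, 1↦2}  →  V:3 E:3  edges: 1-r->2 2-r->0 2-r->1
3. fire R1 via {0↦1, 1↦2}  →  V:3 E:2  edges: 2-r->0 2-r->1
4. fire R1 via {0↦2, 1↦0}  →  V:3 E:1  edges: 2-r->1
5. fire R1 via {0↦2, 1↦1}  →  V:3 E:0  edges: ∅
halt: no rule applies after step 5

Answer: 5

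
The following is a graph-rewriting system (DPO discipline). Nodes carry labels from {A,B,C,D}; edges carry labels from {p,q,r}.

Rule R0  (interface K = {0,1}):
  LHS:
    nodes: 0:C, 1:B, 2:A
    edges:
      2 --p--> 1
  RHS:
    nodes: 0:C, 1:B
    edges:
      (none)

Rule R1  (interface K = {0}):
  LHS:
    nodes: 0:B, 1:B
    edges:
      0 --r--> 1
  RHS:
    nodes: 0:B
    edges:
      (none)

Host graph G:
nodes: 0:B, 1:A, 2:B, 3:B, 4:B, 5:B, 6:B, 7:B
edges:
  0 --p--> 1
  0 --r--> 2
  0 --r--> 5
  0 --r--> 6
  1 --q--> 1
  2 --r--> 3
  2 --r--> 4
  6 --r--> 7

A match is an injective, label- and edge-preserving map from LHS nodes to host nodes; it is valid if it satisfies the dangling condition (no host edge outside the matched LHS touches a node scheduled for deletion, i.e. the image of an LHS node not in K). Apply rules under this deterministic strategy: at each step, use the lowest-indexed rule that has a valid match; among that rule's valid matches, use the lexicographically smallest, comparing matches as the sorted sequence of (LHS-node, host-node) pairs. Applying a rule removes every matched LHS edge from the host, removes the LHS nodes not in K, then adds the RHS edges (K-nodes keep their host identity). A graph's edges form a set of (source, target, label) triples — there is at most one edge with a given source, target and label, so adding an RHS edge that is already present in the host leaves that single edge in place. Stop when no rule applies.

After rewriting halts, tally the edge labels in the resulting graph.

Answer: p:1 q:1

Steps:
[0] host  ⇒  8 nodes, 8 edges  {0-p->1 0-r->2 0-r->5 0-r->6 1-q->1 2-r->3 2-r->4 6-r->7}
[1] R1 @ {0↦0, 1↦5}  ⇒  7 nodes, 7 edges  {0-p->1 0-r->2 0-r->6 1-q->1 2-r->3 2-r->4 6-r->7}
[2] R1 @ {0↦2, 1↦3}  ⇒  6 nodes, 6 edges  {0-p->1 0-r->2 0-r->6 1-q->1 2-r->4 6-r->7}
[3] R1 @ {0↦2, 1↦4}  ⇒  5 nodes, 5 edges  {0-p->1 0-r->2 0-r->6 1-q->1 6-r->7}
[4] R1 @ {0↦0, 1↦2}  ⇒  4 nodes, 4 edges  {0-p->1 0-r->6 1-q->1 6-r->7}
[5] R1 @ {0↦6, 1↦7}  ⇒  3 nodes, 3 edges  {0-p->1 0-r->6 1-q->1}
[6] R1 @ {0↦0, 1↦6}  ⇒  2 nodes, 2 edges  {0-p->1 1-q->1}
halt: no rule applies after step 6
NF edges: [(0, 1, 'p'), (1, 1, 'q')]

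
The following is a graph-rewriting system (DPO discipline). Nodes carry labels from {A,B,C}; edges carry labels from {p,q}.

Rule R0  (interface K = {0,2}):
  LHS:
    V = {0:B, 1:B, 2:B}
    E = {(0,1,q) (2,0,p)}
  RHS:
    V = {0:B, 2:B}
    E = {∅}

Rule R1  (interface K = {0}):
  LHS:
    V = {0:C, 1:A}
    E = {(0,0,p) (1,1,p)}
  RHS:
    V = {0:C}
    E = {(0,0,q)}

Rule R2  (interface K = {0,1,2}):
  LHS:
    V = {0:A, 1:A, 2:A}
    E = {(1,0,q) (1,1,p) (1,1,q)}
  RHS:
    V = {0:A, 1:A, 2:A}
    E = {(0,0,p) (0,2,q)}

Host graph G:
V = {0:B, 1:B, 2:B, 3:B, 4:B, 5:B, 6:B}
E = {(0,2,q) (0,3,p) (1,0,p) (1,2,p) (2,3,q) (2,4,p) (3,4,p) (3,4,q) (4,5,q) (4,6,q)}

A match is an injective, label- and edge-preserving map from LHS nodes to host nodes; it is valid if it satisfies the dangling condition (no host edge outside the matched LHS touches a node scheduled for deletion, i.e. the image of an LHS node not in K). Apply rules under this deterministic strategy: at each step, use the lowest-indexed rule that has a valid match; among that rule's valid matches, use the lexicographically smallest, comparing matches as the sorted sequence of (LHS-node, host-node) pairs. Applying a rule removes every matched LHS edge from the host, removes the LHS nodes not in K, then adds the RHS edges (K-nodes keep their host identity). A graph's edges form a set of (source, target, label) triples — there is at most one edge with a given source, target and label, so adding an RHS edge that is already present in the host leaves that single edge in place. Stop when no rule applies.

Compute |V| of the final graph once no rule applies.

[0] host  ⇒  7 nodes, 10 edges  {0-q->2 0-p->3 1-p->0 1-p->2 2-q->3 2-p->4 3-p->4 3-q->4 4-q->5 4-q->6}
[1] R0 @ {0↦4, 1↦5, 2↦2}  ⇒  6 nodes, 8 edges  {0-q->2 0-p->3 1-p->0 1-p->2 2-q->3 3-p->4 3-q->4 4-q->6}
[2] R0 @ {0↦4, 1↦6, 2↦3}  ⇒  5 nodes, 6 edges  {0-q->2 0-p->3 1-p->0 1-p->2 2-q->3 3-q->4}
[3] R0 @ {0↦3, 1↦4, 2↦0}  ⇒  4 nodes, 4 edges  {0-q->2 1-p->0 1-p->2 2-q->3}
[4] R0 @ {0↦2, 1↦3, 2↦1}  ⇒  3 nodes, 2 edges  {0-q->2 1-p->0}
[5] R0 @ {0↦0, 1↦2, 2↦1}  ⇒  2 nodes, 0 edges  {∅}
normal form: no rule applies after step 5
NF nodes: {0:B, 1:B}

Answer: 2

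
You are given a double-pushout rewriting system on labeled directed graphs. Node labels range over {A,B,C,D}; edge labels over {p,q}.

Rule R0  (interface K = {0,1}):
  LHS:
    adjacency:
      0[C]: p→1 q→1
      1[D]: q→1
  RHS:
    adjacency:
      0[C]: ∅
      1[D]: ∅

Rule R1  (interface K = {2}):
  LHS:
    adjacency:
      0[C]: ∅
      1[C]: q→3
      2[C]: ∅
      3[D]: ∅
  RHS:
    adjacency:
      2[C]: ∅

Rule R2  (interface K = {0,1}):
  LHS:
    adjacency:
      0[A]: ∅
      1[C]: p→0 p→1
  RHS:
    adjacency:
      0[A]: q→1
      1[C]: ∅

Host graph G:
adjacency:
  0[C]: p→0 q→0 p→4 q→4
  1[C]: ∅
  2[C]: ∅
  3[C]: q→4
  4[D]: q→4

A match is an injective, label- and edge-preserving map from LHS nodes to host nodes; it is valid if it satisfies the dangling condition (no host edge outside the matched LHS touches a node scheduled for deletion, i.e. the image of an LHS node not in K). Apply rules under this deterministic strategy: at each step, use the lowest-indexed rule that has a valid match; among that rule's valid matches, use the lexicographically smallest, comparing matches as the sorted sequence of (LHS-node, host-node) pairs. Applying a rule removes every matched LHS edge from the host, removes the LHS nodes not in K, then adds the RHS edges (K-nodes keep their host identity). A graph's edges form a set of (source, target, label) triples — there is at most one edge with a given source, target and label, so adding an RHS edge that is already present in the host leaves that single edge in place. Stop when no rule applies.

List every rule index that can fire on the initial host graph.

Answer: [R0]

Derivation:
R0: 1 valid match — {0↦0, 1↦4}
R1: no valid match — 12 raw matches, all fail dangling condition
R2: no valid match — LHS pattern not found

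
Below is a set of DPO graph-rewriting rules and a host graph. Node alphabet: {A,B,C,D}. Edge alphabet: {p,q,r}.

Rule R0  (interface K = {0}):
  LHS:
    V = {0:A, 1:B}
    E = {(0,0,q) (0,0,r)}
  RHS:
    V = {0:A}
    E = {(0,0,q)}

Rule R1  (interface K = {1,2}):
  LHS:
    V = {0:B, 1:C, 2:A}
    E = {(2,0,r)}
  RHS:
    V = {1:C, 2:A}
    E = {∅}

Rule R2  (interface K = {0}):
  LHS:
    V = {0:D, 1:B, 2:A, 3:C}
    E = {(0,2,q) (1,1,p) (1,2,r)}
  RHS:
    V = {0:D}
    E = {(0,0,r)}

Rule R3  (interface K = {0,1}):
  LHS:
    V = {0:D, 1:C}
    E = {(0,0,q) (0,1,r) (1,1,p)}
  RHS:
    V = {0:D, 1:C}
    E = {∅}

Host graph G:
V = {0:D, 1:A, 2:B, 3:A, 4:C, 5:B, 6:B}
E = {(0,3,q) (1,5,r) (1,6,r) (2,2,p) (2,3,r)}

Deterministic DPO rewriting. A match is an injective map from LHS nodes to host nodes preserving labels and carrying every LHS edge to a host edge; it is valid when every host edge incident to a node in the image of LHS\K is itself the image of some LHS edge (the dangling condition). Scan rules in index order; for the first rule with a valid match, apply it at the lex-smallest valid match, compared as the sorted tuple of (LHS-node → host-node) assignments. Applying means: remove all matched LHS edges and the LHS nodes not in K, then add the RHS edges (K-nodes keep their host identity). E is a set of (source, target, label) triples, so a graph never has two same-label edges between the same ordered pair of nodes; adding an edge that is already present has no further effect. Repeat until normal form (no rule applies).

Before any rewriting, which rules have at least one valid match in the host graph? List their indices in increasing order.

R0: no valid match — LHS pattern not found
R1: 2 valid matches — {0↦5, 1↦4, 2↦1}, {0↦6, 1↦4, 2↦1}
R2: 1 valid match — {0↦0, 1↦2, 2↦3, 3↦4}
R3: no valid match — LHS pattern not found

Answer: [R1,R2]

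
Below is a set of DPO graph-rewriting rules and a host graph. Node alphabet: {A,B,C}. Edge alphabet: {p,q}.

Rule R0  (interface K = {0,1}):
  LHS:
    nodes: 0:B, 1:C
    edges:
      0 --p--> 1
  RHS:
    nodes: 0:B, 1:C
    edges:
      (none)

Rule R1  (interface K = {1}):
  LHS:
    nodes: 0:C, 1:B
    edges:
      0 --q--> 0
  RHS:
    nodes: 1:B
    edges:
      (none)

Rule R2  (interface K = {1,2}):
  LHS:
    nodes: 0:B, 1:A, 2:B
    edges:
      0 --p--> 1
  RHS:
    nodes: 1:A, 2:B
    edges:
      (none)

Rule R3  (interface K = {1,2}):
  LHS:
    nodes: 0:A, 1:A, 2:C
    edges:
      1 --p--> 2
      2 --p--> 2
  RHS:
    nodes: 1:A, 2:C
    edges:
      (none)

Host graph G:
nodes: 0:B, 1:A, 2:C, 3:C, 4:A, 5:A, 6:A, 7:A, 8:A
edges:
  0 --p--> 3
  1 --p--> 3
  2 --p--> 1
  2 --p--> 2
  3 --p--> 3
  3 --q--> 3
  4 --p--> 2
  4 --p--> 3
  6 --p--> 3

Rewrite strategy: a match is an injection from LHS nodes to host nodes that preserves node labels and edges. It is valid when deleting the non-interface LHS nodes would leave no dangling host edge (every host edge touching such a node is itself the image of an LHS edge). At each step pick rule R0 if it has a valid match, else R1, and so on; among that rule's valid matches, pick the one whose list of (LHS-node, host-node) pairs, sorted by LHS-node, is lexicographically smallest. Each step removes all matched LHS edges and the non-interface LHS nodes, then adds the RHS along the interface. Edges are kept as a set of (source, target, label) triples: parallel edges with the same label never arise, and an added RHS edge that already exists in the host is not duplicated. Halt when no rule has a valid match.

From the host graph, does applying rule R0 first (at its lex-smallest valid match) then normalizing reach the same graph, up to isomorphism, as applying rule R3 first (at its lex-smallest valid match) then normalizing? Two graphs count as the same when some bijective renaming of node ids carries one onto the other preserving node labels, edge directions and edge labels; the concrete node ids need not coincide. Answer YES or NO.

branch R0-first: apply at {0↦0, 1↦3} → |E|=8, then 2 more step(s) → NF |V|=7 |E|=4 V={0:B, 1:A, 2:C, 3:C, 4:A, 6:A, 8:A} E=2-p->1 3-q->3 4-p->3 6-p->3
branch R3-first: apply at {0↦5, 1↦1, 2↦3} → |E|=7, then 2 more step(s) → NF |V|=7 |E|=4 V={0:B, 1:A, 2:C, 3:C, 4:A, 6:A, 8:A} E=2-p->1 3-q->3 4-p->3 6-p->3
graphs isomorphic (equal up to label-preserving node renaming)

Answer: YES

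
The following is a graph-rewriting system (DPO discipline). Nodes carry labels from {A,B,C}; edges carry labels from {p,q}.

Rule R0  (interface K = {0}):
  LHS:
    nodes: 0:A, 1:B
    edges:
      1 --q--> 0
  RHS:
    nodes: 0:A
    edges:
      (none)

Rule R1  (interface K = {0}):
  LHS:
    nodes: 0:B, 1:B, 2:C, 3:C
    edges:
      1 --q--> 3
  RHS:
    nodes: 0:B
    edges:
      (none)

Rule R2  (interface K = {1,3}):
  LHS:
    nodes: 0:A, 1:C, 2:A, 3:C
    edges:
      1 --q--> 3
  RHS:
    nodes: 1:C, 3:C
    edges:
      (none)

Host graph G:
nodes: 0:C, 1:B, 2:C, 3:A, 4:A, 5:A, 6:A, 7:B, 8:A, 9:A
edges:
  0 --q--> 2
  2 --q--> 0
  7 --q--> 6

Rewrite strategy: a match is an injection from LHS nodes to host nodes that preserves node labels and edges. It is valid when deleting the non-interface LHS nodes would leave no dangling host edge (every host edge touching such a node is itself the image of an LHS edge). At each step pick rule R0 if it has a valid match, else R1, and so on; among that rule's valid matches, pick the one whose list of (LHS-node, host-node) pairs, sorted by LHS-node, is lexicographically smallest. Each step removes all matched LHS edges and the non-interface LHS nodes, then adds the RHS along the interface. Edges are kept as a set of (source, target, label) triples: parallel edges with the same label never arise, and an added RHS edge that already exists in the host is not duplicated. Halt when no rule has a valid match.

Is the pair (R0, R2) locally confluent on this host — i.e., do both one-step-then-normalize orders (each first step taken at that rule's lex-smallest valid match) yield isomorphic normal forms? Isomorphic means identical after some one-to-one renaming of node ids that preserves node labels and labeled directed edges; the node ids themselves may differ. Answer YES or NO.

branch R0-first: apply at {0↦6, 1↦7} → |E|=2, then 2 more step(s) → NF |V|=5 |E|=0 V={0:C, 1:B, 2:C, 8:A, 9:A} E=∅
branch R2-first: apply at {0↦3, 1↦0, 2↦4, 3↦2} → |E|=2, then 2 more step(s) → NF |V|=5 |E|=0 V={0:C, 1:B, 2:C, 8:A, 9:A} E=∅
graphs isomorphic (equal up to label-preserving node renaming)

Answer: YES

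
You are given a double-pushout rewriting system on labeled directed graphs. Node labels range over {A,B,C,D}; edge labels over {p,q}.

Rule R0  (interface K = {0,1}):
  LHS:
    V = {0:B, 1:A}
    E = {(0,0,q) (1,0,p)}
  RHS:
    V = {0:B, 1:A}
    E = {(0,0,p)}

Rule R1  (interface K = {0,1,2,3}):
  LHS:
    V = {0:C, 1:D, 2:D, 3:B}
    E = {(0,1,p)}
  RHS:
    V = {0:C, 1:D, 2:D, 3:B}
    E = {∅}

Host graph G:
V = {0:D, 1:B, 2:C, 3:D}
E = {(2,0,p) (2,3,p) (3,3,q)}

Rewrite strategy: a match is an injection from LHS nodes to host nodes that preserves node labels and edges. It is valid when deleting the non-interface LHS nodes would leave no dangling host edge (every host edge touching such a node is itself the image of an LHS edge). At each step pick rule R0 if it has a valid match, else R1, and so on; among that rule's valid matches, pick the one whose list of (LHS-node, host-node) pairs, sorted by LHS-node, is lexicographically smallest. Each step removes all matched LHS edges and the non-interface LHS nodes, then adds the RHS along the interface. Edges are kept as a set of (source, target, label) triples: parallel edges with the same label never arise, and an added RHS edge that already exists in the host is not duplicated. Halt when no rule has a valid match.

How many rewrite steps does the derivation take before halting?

Answer: 2

Derivation:
[0] host  ⇒  4 nodes, 3 edges  {2-p->0 2-p->3 3-q->3}
[1] R1 @ {0↦2, 1↦0, 2↦3, 3↦1}  ⇒  4 nodes, 2 edges  {2-p->3 3-q->3}
[2] R1 @ {0↦2, 1↦3, 2↦0, 3↦1}  ⇒  4 nodes, 1 edges  {3-q->3}
final graph: no rule applies after step 2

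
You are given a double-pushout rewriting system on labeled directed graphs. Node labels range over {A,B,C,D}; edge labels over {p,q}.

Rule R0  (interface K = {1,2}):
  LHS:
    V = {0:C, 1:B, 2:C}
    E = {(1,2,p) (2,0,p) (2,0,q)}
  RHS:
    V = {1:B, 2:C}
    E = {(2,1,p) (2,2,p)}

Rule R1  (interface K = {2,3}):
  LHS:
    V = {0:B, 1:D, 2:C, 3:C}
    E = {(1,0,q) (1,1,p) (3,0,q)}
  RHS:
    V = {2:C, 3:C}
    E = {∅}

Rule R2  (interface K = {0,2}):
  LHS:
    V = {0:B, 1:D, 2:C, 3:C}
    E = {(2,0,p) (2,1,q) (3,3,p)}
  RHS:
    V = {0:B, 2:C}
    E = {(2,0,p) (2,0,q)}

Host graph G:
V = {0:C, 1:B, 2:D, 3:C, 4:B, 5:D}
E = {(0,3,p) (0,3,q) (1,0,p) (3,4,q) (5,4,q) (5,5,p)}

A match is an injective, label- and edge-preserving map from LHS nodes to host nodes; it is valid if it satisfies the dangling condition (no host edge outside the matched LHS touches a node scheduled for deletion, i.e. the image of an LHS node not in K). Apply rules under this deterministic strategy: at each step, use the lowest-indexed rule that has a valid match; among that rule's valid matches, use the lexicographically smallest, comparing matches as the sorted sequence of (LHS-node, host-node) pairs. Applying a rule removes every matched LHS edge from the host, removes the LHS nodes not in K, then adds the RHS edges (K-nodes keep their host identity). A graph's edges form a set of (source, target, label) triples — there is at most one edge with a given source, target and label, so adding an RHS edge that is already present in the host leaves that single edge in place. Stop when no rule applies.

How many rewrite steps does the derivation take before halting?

[0] host  ⇒  6 nodes, 6 edges  {0-p->3 0-q->3 1-p->0 3-q->4 5-q->4 5-p->5}
[1] R1 @ {0↦4, 1↦5, 2↦0, 3↦3}  ⇒  4 nodes, 3 edges  {0-p->3 0-q->3 1-p->0}
[2] R0 @ {0↦3, 1↦1, 2↦0}  ⇒  3 nodes, 2 edges  {0-p->0 0-p->1}
halt: no rule applies after step 2

Answer: 2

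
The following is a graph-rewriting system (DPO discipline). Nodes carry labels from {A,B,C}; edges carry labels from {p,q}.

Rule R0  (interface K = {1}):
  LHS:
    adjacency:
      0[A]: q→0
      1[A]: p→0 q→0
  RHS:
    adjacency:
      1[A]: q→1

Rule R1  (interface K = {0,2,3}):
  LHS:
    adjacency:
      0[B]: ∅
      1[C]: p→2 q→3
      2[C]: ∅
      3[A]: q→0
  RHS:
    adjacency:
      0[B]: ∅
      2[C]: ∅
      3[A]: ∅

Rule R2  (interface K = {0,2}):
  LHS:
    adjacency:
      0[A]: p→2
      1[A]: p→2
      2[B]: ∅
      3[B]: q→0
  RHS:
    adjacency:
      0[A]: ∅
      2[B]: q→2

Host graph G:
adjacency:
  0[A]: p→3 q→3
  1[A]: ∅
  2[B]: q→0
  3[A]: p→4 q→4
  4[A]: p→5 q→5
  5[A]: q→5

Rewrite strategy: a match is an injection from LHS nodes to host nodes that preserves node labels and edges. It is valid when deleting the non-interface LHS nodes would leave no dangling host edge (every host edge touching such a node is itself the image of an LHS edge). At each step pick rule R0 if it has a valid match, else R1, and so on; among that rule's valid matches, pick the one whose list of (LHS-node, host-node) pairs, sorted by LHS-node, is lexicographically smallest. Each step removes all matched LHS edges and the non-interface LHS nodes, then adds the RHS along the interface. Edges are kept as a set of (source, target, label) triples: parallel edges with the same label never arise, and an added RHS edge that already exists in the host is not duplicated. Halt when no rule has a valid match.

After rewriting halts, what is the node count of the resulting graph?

Answer: 3

Rewrite trace:
[0] host  ⇒  6 nodes, 8 edges  {0-p->3 0-q->3 2-q->0 3-p->4 3-q->4 4-p->5 4-q->5 5-q->5}
[1] R0 @ {0↦5, 1↦4}  ⇒  5 nodes, 6 edges  {0-p->3 0-q->3 2-q->0 3-p->4 3-q->4 4-q->4}
[2] R0 @ {0↦4, 1↦3}  ⇒  4 nodes, 4 edges  {0-p->3 0-q->3 2-q->0 3-q->3}
[3] R0 @ {0↦3, 1↦0}  ⇒  3 nodes, 2 edges  {0-q->0 2-q->0}
halt: no rule applies after step 3
NF nodes: {0:A, 1:A, 2:B}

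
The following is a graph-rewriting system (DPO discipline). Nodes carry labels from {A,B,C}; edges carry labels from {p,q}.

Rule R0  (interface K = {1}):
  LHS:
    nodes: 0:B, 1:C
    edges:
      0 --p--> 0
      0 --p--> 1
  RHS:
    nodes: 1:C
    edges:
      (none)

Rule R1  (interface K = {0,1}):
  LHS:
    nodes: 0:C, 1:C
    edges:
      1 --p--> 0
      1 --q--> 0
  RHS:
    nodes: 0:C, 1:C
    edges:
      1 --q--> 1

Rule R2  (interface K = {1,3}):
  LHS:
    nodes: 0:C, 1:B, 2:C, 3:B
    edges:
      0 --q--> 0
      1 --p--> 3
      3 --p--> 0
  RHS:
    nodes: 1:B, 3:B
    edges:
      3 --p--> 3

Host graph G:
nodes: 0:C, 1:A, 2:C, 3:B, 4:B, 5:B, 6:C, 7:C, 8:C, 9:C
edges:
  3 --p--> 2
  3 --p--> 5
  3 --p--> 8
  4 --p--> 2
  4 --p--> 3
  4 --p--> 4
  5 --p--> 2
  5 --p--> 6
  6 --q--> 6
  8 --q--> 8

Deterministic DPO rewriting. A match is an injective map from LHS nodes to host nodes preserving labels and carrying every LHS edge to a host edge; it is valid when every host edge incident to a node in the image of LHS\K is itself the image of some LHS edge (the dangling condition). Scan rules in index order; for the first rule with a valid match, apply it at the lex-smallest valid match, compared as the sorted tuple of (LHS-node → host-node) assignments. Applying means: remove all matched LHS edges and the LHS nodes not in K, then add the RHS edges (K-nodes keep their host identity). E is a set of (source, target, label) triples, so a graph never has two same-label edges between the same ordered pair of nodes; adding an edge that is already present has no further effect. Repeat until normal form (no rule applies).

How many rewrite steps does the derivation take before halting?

Answer: 5

Derivation:
start.  V:10 E:10  edges: 3-p->2 3-p->5 3-p->8 4-p->2 4-p->3 4-p->4 5-p->2 5-p->6 6-q->6 8-q->8
1. fire R2 via {0↦6, 1↦3, 2↦0, 3↦5}  →  V:8 E:8  edges: 3-p->2 3-p->8 4-p->2 4-p->3 4-p->4 5-p->2 5-p->5 8-q->8
2. fire R0 via {0↦5, 1↦2}  →  V:7 E:6  edges: 3-p->2 3-p->8 4-p->2 4-p->3 4-p->4 8-q->8
3. fire R2 via {0↦8, 1↦4, 2↦7, 3↦3}  →  V:5 E:4  edges: 3-p->2 3-p->3 4-p->2 4-p->4
4. fire R0 via {0↦3, 1↦2}  →  V:4 E:2  edges: 4-p->2 4-p->4
5. fire R0 via {0↦4, 1↦2}  →  V:3 E:0  edges: ∅
halt: no rule applies after step 5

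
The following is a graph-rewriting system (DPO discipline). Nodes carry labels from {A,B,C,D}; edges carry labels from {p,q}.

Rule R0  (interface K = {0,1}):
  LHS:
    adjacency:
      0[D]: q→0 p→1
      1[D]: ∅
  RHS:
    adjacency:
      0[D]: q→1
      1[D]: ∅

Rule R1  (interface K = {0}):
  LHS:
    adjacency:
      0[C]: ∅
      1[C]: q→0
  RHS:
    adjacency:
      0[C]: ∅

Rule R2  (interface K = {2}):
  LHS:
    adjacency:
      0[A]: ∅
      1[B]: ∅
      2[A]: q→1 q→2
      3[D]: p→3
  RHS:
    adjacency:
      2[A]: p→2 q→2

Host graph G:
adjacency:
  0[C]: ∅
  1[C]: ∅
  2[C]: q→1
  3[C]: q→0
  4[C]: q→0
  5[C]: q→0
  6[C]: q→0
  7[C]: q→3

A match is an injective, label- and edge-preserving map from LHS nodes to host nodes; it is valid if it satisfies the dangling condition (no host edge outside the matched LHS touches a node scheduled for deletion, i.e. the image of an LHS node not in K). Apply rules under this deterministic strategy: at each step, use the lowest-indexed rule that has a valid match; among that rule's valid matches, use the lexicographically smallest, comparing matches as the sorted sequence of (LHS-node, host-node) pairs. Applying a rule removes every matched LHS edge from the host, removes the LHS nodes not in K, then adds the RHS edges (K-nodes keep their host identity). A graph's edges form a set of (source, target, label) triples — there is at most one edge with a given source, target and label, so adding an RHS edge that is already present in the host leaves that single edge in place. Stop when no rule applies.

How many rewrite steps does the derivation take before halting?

[0] host  ⇒  8 nodes, 6 edges  {2-q->1 3-q->0 4-q->0 5-q->0 6-q->0 7-q->3}
[1] R1 @ {0↦0, 1↦4}  ⇒  7 nodes, 5 edges  {2-q->1 3-q->0 5-q->0 6-q->0 7-q->3}
[2] R1 @ {0↦0, 1↦5}  ⇒  6 nodes, 4 edges  {2-q->1 3-q->0 6-q->0 7-q->3}
[3] R1 @ {0↦0, 1↦6}  ⇒  5 nodes, 3 edges  {2-q->1 3-q->0 7-q->3}
[4] R1 @ {0↦1, 1↦2}  ⇒  4 nodes, 2 edges  {3-q->0 7-q->3}
[5] R1 @ {0↦3, 1↦7}  ⇒  3 nodes, 1 edges  {3-q->0}
[6] R1 @ {0↦0, 1↦3}  ⇒  2 nodes, 0 edges  {∅}
final graph: no rule applies after step 6

Answer: 6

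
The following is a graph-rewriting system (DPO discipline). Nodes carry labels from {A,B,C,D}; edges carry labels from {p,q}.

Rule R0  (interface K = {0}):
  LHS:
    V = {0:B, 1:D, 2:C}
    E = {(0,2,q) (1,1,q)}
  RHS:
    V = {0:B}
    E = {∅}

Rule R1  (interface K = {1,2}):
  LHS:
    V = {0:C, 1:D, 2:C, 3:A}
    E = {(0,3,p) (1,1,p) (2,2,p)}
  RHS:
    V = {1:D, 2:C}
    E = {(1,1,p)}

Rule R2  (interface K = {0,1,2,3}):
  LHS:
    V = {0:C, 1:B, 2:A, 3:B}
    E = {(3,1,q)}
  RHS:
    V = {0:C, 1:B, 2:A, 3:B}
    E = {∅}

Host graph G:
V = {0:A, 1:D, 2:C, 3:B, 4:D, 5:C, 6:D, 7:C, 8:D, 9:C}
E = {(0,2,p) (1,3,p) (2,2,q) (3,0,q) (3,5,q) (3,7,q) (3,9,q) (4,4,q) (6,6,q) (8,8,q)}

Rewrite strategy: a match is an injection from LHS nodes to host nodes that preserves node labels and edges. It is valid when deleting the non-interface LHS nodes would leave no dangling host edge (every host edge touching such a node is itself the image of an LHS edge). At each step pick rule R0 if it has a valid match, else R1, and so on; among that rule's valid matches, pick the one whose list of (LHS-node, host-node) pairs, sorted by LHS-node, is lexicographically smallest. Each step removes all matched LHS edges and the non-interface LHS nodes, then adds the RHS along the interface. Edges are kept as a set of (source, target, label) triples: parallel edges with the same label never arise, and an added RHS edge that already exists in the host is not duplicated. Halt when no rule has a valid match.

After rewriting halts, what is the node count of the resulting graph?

[0] host  ⇒  10 nodes, 10 edges  {0-p->2 1-p->3 2-q->2 3-q->0 3-q->5 3-q->7 3-q->9 4-q->4 6-q->6 8-q->8}
[1] R0 @ {0↦3, 1↦4, 2↦5}  ⇒  8 nodes, 8 edges  {0-p->2 1-p->3 2-q->2 3-q->0 3-q->7 3-q->9 6-q->6 8-q->8}
[2] R0 @ {0↦3, 1↦6, 2↦7}  ⇒  6 nodes, 6 edges  {0-p->2 1-p->3 2-q->2 3-q->0 3-q->9 8-q->8}
[3] R0 @ {0↦3, 1↦8, 2↦9}  ⇒  4 nodes, 4 edges  {0-p->2 1-p->3 2-q->2 3-q->0}
normal form: no rule applies after step 3
NF nodes: {0:A, 1:D, 2:C, 3:B}

Answer: 4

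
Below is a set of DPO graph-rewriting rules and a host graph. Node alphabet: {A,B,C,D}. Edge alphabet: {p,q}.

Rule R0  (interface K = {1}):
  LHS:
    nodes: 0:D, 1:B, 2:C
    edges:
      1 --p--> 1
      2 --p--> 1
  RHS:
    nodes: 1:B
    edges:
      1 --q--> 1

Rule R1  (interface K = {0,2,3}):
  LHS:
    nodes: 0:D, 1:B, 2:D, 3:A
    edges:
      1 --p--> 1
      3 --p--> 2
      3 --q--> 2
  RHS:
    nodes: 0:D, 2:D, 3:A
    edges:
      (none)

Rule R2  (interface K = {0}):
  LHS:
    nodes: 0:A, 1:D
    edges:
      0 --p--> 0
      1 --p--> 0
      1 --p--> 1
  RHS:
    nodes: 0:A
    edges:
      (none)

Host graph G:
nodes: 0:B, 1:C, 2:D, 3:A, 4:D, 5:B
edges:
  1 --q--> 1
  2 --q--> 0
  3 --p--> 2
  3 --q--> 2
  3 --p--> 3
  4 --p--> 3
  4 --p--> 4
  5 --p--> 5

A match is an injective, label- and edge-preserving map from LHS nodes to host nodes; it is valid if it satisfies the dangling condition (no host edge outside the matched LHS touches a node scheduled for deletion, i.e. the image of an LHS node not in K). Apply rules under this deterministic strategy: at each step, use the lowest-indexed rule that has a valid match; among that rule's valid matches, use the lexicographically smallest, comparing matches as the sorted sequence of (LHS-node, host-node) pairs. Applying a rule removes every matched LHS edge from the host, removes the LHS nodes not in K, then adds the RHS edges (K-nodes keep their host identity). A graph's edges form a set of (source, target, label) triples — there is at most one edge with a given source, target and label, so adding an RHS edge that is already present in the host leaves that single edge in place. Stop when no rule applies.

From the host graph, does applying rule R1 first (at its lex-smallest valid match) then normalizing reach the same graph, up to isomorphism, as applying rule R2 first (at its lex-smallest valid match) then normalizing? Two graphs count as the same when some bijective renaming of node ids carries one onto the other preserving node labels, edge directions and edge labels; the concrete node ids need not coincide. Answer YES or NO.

branch R1-first: apply at {0↦4, 1↦5, 2↦2, 3↦3} → |E|=5, then 1 more step(s) → NF |V|=4 |E|=2 V={0:B, 1:C, 2:D, 3:A} E=1-q->1 2-q->0
branch R2-first: apply at {0↦3, 1↦4} → |E|=5, then 0 more step(s) → NF |V|=5 |E|=5 V={0:B, 1:C, 2:D, 3:A, 5:B} E=1-q->1 2-q->0 3-p->2 3-q->2 5-p->5
graphs not isomorphic

Answer: NO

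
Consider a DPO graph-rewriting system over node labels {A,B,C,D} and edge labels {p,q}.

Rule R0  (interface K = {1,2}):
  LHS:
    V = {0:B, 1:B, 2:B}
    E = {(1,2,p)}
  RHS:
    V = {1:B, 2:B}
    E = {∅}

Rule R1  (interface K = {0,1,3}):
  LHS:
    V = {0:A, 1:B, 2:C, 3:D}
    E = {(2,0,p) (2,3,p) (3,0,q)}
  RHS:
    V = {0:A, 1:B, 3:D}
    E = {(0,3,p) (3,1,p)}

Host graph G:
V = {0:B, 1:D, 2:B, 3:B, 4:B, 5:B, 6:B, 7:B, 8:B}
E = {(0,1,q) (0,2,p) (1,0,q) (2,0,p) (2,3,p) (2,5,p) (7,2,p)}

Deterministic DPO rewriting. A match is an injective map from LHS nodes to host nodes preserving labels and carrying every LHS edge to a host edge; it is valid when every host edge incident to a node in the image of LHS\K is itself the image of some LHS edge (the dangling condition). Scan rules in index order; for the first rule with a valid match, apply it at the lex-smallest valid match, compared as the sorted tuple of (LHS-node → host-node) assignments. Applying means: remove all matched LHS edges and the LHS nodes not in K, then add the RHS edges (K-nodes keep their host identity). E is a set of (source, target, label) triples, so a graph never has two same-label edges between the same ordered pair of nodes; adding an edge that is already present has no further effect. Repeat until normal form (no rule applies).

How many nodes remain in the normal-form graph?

Answer: 4

Derivation:
initial: |V|=9 |E|=7  E = 0-q->1 0-p->2 1-q->0 2-p->0 2-p->3 2-p->5 7-p->2
step 1: apply R0 at {0↦4, 1↦0, 2↦2}  → |V|=8 |E|=6  E = 0-q->1 1-q->0 2-p->0 2-p->3 2-p->5 7-p->2
step 2: apply R0 at {0↦6, 1↦2, 2↦0}  → |V|=7 |E|=5  E = 0-q->1 1-q->0 2-p->3 2-p->5 7-p->2
step 3: apply R0 at {0↦8, 1↦2, 2↦3}  → |V|=6 |E|=4  E = 0-q->1 1-q->0 2-p->5 7-p->2
step 4: apply R0 at {0↦3, 1↦2, 2↦5}  → |V|=5 |E|=3  E = 0-q->1 1-q->0 7-p->2
step 5: apply R0 at {0↦5, 1↦7, 2↦2}  → |V|=4 |E|=2  E = 0-q->1 1-q->0
halt: no rule applies after step 5
NF nodes: {0:B, 1:D, 2:B, 7:B}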